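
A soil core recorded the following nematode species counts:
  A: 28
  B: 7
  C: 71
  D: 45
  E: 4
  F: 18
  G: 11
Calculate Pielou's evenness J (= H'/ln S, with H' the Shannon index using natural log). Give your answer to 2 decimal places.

Total N = 28+7+71+45+4+18+11 = 184, so the proportions are 0.1522, 0.038, 0.3859, 0.2446, 0.0217, 0.0978, 0.0598 (working shown to 4 dp, full precision carried).
H' = −Σ pᵢ ln pᵢ = −((-0.2865) + (-0.1244) + (-0.3674) + (-0.3444) + (-0.0832) + (-0.2274) + (-0.1684)) = 1.6018.
With S = 7 species, ln S = 1.9459, so J = 1.6018/1.9459 = 0.8231, i.e. 0.82 to 2 decimal places.

0.82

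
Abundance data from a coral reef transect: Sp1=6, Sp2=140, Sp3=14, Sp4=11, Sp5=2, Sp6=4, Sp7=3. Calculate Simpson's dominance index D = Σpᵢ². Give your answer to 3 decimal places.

0.617

Total N = 6+140+14+11+2+4+3 = 180, so the proportions are 0.03333, 0.77778, 0.07778, 0.06111, 0.01111, 0.02222, 0.01667 (working shown to 5 dp, full precision carried).
D = 0.03333² + 0.77778² + 0.07778² + 0.06111² + 0.01111² + 0.02222² + 0.01667² = 0.00111 + 0.60494 + 0.00605 + 0.00373 + 0.00012 + 0.00049 + 0.00028 = 0.61673.
To 3 decimal places, D = 0.617.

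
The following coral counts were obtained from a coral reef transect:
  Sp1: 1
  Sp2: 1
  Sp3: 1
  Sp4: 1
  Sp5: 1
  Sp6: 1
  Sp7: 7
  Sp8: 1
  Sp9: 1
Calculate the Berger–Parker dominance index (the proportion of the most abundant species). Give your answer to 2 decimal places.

Total N = 1+1+1+1+1+1+7+1+1 = 15, so the proportions are 0.0667, 0.0667, 0.0667, 0.0667, 0.0667, 0.0667, 0.4667, 0.0667, 0.0667 (working shown to 4 dp, full precision carried).
The largest proportion is 0.4667, i.e. d = 0.47 to 2 decimal places.

0.47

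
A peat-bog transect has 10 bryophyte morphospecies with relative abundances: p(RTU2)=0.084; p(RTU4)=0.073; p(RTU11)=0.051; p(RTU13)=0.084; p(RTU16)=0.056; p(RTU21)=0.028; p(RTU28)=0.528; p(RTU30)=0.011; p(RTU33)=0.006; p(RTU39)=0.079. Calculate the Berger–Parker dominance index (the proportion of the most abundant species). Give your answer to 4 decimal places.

The largest proportion is 0.528, i.e. d = 0.5280 to 4 decimal places.

0.5280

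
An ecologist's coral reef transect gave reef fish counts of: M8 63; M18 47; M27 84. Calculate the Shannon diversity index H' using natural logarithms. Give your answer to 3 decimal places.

1.071

Total N = 63+47+84 = 194, so the proportions are 0.32474, 0.24227, 0.43299 (working shown to 5 dp, full precision carried).
Each pᵢ ln pᵢ term: 0.32474×(-1.12472)=-0.36525, 0.24227×(-1.41771)=-0.34347, 0.43299×(-0.83704)=-0.36243.
Sum = -1.07114, so H' = 1.071.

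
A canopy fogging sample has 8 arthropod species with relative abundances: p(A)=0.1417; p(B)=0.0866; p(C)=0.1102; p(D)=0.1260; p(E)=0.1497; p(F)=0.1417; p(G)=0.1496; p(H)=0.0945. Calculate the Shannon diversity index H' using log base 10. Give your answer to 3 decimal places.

Each pᵢ log₁₀ pᵢ term (working shown to 5 dp, full precision carried): 0.1417×(-0.84863)=-0.12025, 0.0866×(-1.06248)=-0.09201, 0.1102×(-0.95782)=-0.10555, 0.126×(-0.89963)=-0.11335, 0.1497×(-0.82478)=-0.12347, 0.1417×(-0.84863)=-0.12025, 0.1496×(-0.82507)=-0.12343, 0.0945×(-1.02457)=-0.09682.
Sum = -0.89514, so H' = 0.895.

0.895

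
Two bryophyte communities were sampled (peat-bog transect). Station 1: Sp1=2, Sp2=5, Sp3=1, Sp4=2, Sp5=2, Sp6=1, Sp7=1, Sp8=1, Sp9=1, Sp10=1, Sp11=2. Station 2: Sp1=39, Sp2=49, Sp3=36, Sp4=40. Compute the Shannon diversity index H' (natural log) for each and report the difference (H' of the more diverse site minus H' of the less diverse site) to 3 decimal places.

Station 1: N=19, proportions 0.10526, 0.26316, 0.05263, 0.10526, 0.10526, 0.05263, 0.05263, 0.05263, 0.05263, 0.05263, 0.10526, giving H' = 2.22905 (working shown to 5 dp, full precision carried).
Station 2: N=164, proportions 0.2378, 0.29878, 0.21951, 0.2439, giving H' = 1.37950.
Difference = |2.22905 − 1.37950| = 0.84955, i.e. 0.850 to 3 decimal places.

0.850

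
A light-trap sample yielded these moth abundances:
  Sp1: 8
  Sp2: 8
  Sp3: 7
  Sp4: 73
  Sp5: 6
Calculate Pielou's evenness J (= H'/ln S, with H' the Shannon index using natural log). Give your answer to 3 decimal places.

0.615

Total N = 8+8+7+73+6 = 102, so the proportions are 0.07843, 0.07843, 0.06863, 0.71569, 0.05882 (working shown to 5 dp, full precision carried).
H' = −Σ pᵢ ln pᵢ = −((-0.19965) + (-0.19965) + (-0.18386) + (-0.23941) + (-0.16666)) = 0.98922.
With S = 5 species, ln S = 1.60944, so J = 0.98922/1.60944 = 0.61464, i.e. 0.615 to 3 decimal places.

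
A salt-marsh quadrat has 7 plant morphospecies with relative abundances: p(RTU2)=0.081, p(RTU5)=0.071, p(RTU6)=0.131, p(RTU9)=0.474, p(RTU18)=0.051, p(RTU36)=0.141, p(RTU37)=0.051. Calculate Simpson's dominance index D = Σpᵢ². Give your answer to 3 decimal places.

D = 0.081² + 0.071² + 0.131² + 0.474² + 0.051² + 0.141² + 0.051² = 0.00656 + 0.00504 + 0.01716 + 0.22468 + 0.00260 + 0.01988 + 0.00260 = 0.27852 (working shown to 5 dp, full precision carried).
To 3 decimal places, D = 0.279.

0.279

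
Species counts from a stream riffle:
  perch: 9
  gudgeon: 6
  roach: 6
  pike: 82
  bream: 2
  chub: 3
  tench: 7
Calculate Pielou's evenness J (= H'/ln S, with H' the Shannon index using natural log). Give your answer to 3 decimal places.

0.557

Total N = 9+6+6+82+2+3+7 = 115, so the proportions are 0.07826, 0.05217, 0.05217, 0.71304, 0.01739, 0.02609, 0.06087 (working shown to 5 dp, full precision carried).
H' = −Σ pᵢ ln pᵢ = −((-0.19939) + (-0.15408) + (-0.15408) + (-0.24116) + (-0.07047) + (-0.09512) + (-0.17038)) = 1.08467.
With S = 7 species, ln S = 1.94591, so J = 1.08467/1.94591 = 0.55741, i.e. 0.557 to 3 decimal places.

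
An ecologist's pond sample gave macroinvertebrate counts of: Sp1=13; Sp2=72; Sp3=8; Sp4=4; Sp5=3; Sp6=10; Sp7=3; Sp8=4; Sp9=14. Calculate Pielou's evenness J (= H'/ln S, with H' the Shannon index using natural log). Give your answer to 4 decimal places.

0.7056

Total N = 13+72+8+4+3+10+3+4+14 = 131, so the proportions are 0.099237, 0.549618, 0.061069, 0.030534, 0.022901, 0.076336, 0.022901, 0.030534, 0.10687 (working shown to 6 dp, full precision carried).
H' = −Σ pᵢ ln pᵢ = −((-0.229261) + (-0.328964) + (-0.170733) + (-0.106531) + (-0.086487) + (-0.196383) + (-0.086487) + (-0.106531) + (-0.238977)) = 1.550354.
With S = 9 species, ln S = 2.197225, so J = 1.550354/2.197225 = 0.705596, i.e. 0.7056 to 4 decimal places.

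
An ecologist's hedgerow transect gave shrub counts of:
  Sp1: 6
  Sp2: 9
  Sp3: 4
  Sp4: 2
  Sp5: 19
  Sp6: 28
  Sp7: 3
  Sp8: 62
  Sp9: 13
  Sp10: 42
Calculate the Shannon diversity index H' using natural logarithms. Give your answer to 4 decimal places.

Total N = 6+9+4+2+19+28+3+62+13+42 = 188, so the proportions are 0.031915, 0.047872, 0.021277, 0.010638, 0.101064, 0.148936, 0.015957, 0.329787, 0.069149, 0.223404 (working shown to 6 dp, full precision carried).
Each pᵢ ln pᵢ term: 0.031915×(-3.444682)=-0.109937, 0.047872×(-3.039217)=-0.145494, 0.021277×(-3.850148)=-0.081918, 0.010638×(-4.543295)=-0.048333, 0.101064×(-2.292003)=-0.231639, 0.148936×(-1.904237)=-0.283610, 0.015957×(-4.137830)=-0.066029, 0.329787×(-1.109308)=-0.365835, 0.069149×(-2.671493)=-0.184731, 0.223404×(-1.498772)=-0.334832.
Sum = -1.852358, so H' = 1.8524.

1.8524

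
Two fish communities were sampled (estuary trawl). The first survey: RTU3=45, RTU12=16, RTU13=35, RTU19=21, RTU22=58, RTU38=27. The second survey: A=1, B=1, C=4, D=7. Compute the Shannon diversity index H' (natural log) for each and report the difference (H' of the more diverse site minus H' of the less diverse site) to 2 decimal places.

0.61

The first survey: N=202, proportions 0.2228, 0.0792, 0.1733, 0.104, 0.2871, 0.1337, giving H' = 1.7017 (working shown to 4 dp, full precision carried).
The second survey: N=13, proportions 0.0769, 0.0769, 0.3077, 0.5385, giving H' = 1.0906.
Difference = |1.7017 − 1.0906| = 0.6111, i.e. 0.61 to 2 decimal places.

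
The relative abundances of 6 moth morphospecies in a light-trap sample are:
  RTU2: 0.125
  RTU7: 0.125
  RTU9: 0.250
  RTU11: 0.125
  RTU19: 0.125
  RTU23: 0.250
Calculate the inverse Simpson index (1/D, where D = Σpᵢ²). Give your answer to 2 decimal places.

D = 0.125² + 0.125² + 0.25² + 0.125² + 0.125² + 0.25² = 0.015625 + 0.015625 + 0.062500 + 0.015625 + 0.015625 + 0.062500 = 0.187500 (working shown to 6 dp, full precision carried).
So 1/D = 5.3333, i.e. 5.33 to 2 decimal places.

5.33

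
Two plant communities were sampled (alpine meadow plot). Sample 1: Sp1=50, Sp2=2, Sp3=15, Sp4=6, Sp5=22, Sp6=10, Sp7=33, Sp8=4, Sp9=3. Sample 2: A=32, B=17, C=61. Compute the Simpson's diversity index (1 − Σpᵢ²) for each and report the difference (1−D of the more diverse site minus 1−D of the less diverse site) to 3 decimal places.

0.204

Sample 1: N=145, proportions 0.34483, 0.01379, 0.10345, 0.04138, 0.15172, 0.06897, 0.22759, 0.02759, 0.02069, giving 1−D = 0.78773 (working shown to 5 dp, full precision carried).
Sample 2: N=110, proportions 0.29091, 0.15455, 0.55455, giving 1−D = 0.58397.
Difference = |0.78773 − 0.58397| = 0.20376, i.e. 0.204 to 3 decimal places.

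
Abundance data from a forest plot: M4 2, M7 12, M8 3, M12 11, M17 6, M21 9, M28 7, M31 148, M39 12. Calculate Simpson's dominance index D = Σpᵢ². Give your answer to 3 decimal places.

0.510

Total N = 2+12+3+11+6+9+7+148+12 = 210, so the proportions are 0.00952, 0.05714, 0.01429, 0.05238, 0.02857, 0.04286, 0.03333, 0.70476, 0.05714 (working shown to 5 dp, full precision carried).
D = 0.00952² + 0.05714² + 0.01429² + 0.05238² + 0.02857² + 0.04286² + 0.03333² + 0.70476² + 0.05714² = 0.00009 + 0.00327 + 0.00020 + 0.00274 + 0.00082 + 0.00184 + 0.00111 + 0.49669 + 0.00327 = 0.51002.
To 3 decimal places, D = 0.510.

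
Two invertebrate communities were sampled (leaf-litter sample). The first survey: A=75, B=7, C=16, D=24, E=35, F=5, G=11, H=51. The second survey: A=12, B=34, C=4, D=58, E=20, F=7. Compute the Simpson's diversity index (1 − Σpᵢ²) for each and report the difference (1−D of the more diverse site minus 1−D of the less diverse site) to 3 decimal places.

0.073

The first survey: N=224, proportions 0.334821, 0.03125, 0.071429, 0.107143, 0.15625, 0.022321, 0.049107, 0.227679, giving 1−D = 0.791175 (working shown to 6 dp, full precision carried).
The second survey: N=135, proportions 0.088889, 0.251852, 0.02963, 0.42963, 0.148148, 0.051852, giving 1−D = 0.718573.
Difference = |0.791175 − 0.718573| = 0.072602, i.e. 0.073 to 3 decimal places.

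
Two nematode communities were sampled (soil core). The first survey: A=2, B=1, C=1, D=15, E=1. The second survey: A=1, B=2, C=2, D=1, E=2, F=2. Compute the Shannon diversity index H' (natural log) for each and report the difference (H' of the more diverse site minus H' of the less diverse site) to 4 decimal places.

0.8527

The first survey: N=20, proportions 0.1, 0.05, 0.05, 0.75, 0.05, giving H' = 0.895380 (working shown to 6 dp, full precision carried).
The second survey: N=10, proportions 0.1, 0.2, 0.2, 0.1, 0.2, 0.2, giving H' = 1.748067.
Difference = |0.895380 − 1.748067| = 0.852687, i.e. 0.8527 to 4 decimal places.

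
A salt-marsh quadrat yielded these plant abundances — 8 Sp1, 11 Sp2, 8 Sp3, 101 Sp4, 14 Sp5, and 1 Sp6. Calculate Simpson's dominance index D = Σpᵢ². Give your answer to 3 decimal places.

Total N = 8+11+8+101+14+1 = 143, so the proportions are 0.05594, 0.07692, 0.05594, 0.70629, 0.0979, 0.00699 (working shown to 5 dp, full precision carried).
D = 0.05594² + 0.07692² + 0.05594² + 0.70629² + 0.0979² + 0.00699² = 0.00313 + 0.00592 + 0.00313 + 0.49885 + 0.00958 + 0.00005 = 0.52066.
To 3 decimal places, D = 0.521.

0.521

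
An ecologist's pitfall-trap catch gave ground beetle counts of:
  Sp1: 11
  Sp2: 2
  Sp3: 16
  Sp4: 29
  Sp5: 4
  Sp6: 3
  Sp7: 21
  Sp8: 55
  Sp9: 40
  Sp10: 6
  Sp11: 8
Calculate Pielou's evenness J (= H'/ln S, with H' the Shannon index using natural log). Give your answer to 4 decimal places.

Total N = 11+2+16+29+4+3+21+55+40+6+8 = 195, so the proportions are 0.05641, 0.010256, 0.082051, 0.148718, 0.020513, 0.015385, 0.107692, 0.282051, 0.205128, 0.030769, 0.041026 (working shown to 6 dp, full precision carried).
H' = −Σ pᵢ ln pᵢ = −((-0.162185) + (-0.046973) + (-0.205162) + (-0.283412) + (-0.079727) + (-0.064221) + (-0.239990) + (-0.356983) + (-0.324948) + (-0.107115) + (-0.131018)) = 2.001734.
With S = 11 species, ln S = 2.397895, so J = 2.001734/2.397895 = 0.834788, i.e. 0.8348 to 4 decimal places.

0.8348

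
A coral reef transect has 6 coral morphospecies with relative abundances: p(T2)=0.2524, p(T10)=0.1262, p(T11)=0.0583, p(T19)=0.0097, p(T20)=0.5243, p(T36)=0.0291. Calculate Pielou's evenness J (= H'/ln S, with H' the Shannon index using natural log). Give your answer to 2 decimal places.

H' = −Σ pᵢ ln pᵢ = −((-0.3475) + (-0.2612) + (-0.1657) + (-0.0450) + (-0.3385) + (-0.1029)) = 1.2608 (working shown to 4 dp, full precision carried).
With S = 6 species, ln S = 1.7918, so J = 1.2608/1.7918 = 0.7037, i.e. 0.70 to 2 decimal places.

0.70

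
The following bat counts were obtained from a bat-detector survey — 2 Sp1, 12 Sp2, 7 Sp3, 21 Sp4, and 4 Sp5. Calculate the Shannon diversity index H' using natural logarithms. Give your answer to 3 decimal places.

Total N = 2+12+7+21+4 = 46, so the proportions are 0.04348, 0.26087, 0.15217, 0.45652, 0.08696 (working shown to 5 dp, full precision carried).
Each pᵢ ln pᵢ term: 0.04348×(-3.13549)=-0.13633, 0.26087×(-1.34373)=-0.35054, 0.15217×(-1.88273)=-0.28650, 0.45652×(-0.78412)=-0.35797, 0.08696×(-2.44235)=-0.21238.
Sum = -1.34371, so H' = 1.344.

1.344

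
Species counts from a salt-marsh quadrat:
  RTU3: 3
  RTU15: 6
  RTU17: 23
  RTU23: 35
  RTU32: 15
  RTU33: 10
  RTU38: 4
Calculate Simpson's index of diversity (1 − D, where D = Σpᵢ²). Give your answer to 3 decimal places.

Total N = 3+6+23+35+15+10+4 = 96, so the proportions are 0.03125, 0.0625, 0.23958, 0.36458, 0.15625, 0.10417, 0.04167 (working shown to 5 dp, full precision carried).
D = 0.03125² + 0.0625² + 0.23958² + 0.36458² + 0.15625² + 0.10417² + 0.04167² = 0.00098 + 0.00391 + 0.05740 + 0.13292 + 0.02441 + 0.01085 + 0.00174 = 0.23220.
So 1 − D = 0.76780, i.e. 0.768 to 3 decimal places.

0.768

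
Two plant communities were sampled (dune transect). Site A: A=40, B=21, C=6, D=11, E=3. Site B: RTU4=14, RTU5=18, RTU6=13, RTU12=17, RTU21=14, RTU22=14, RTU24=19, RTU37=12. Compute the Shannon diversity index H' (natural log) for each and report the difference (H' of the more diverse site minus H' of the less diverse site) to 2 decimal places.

0.78

Site A: N=81, proportions 0.4938, 0.2593, 0.0741, 0.1358, 0.037, giving H' = 1.2844 (working shown to 4 dp, full precision carried).
Site B: N=121, proportions 0.1157, 0.1488, 0.1074, 0.1405, 0.1157, 0.1157, 0.157, 0.0992, giving H' = 2.0674.
Difference = |1.2844 − 2.0674| = 0.7830, i.e. 0.78 to 2 decimal places.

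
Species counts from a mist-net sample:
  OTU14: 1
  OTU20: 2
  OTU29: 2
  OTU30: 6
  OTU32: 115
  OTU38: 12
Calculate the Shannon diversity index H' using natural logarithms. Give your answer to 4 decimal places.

0.6591

Total N = 1+2+2+6+115+12 = 138, so the proportions are 0.007246, 0.014493, 0.014493, 0.043478, 0.833333, 0.086957 (working shown to 6 dp, full precision carried).
Each pᵢ ln pᵢ term: 0.007246×(-4.927254)=-0.035705, 0.014493×(-4.234107)=-0.061364, 0.014493×(-4.234107)=-0.061364, 0.043478×(-3.135494)=-0.136326, 0.833333×(-0.182322)=-0.151935, 0.086957×(-2.442347)=-0.212378.
Sum = -0.659071, so H' = 0.6591.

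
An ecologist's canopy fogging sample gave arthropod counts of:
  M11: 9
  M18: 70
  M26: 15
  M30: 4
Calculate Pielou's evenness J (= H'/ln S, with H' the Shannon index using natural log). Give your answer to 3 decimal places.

0.633

Total N = 9+70+15+4 = 98, so the proportions are 0.09184, 0.71429, 0.15306, 0.04082 (working shown to 5 dp, full precision carried).
H' = −Σ pᵢ ln pᵢ = −((-0.21928) + (-0.24034) + (-0.28728) + (-0.13056)) = 0.87746.
With S = 4 species, ln S = 1.38629, so J = 0.87746/1.38629 = 0.63295, i.e. 0.633 to 3 decimal places.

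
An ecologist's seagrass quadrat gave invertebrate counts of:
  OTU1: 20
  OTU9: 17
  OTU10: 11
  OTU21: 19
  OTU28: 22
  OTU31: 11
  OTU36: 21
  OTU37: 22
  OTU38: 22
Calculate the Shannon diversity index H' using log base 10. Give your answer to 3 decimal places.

Total N = 20+17+11+19+22+11+21+22+22 = 165, so the proportions are 0.12121, 0.10303, 0.06667, 0.11515, 0.13333, 0.06667, 0.12727, 0.13333, 0.13333 (working shown to 5 dp, full precision carried).
Each pᵢ log₁₀ pᵢ term: 0.12121×(-0.91645)=-0.11109, 0.10303×(-0.98704)=-0.10169, 0.06667×(-1.17609)=-0.07841, 0.11515×(-0.93873)=-0.10810, 0.13333×(-0.87506)=-0.11667, 0.06667×(-1.17609)=-0.07841, 0.12727×(-0.89526)=-0.11394, 0.13333×(-0.87506)=-0.11667, 0.13333×(-0.87506)=-0.11667.
Sum = -0.94166, so H' = 0.942.

0.942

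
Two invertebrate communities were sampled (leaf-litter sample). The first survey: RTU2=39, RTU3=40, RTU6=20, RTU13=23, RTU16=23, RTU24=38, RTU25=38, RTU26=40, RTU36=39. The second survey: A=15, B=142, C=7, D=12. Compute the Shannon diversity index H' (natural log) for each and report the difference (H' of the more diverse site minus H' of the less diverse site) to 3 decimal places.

The first survey: N=300, proportions 0.13, 0.13333, 0.06667, 0.07667, 0.07667, 0.12667, 0.12667, 0.13333, 0.13, giving H' = 2.16554 (working shown to 5 dp, full precision carried).
The second survey: N=176, proportions 0.08523, 0.80682, 0.03977, 0.06818, giving H' = 0.69441.
Difference = |2.16554 − 0.69441| = 1.47113, i.e. 1.471 to 3 decimal places.

1.471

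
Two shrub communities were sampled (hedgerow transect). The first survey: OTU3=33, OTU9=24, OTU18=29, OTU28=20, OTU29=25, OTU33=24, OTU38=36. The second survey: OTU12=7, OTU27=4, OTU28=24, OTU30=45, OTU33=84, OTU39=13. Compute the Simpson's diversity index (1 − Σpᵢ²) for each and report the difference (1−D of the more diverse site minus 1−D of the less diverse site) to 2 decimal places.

The first survey: N=191, proportions 0.1728, 0.1257, 0.1518, 0.1047, 0.1309, 0.1257, 0.1885, giving 1−D = 0.8519 (working shown to 4 dp, full precision carried).
The second survey: N=177, proportions 0.0395, 0.0226, 0.1356, 0.2542, 0.4746, 0.0734, giving 1−D = 0.6843.
Difference = |0.8519 − 0.6843| = 0.1676, i.e. 0.17 to 2 decimal places.

0.17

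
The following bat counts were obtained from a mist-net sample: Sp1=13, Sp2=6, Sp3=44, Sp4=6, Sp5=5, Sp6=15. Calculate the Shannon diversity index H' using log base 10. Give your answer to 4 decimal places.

Total N = 13+6+44+6+5+15 = 89, so the proportions are 0.146067, 0.067416, 0.494382, 0.067416, 0.05618, 0.168539 (working shown to 6 dp, full precision carried).
Each pᵢ log₁₀ pᵢ term: 0.146067×(-0.835447)=-0.122032, 0.067416×(-1.171239)=-0.078960, 0.494382×(-0.305937)=-0.151250, 0.067416×(-1.171239)=-0.078960, 0.05618×(-1.250420)=-0.070248, 0.168539×(-0.773299)=-0.130331.
Sum = -0.631781, so H' = 0.6318.

0.6318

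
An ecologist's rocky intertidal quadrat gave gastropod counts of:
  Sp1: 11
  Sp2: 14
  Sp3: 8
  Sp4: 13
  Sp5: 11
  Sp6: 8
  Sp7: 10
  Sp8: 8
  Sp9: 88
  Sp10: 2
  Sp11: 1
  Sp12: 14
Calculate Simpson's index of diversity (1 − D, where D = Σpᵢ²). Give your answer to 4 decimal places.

Total N = 11+14+8+13+11+8+10+8+88+2+1+14 = 188, so the proportions are 0.058511, 0.074468, 0.042553, 0.069149, 0.058511, 0.042553, 0.053191, 0.042553, 0.468085, 0.010638, 0.005319, 0.074468 (working shown to 6 dp, full precision carried).
D = 0.058511² + 0.074468² + 0.042553² + 0.069149² + 0.058511² + 0.042553² + 0.053191² + 0.042553² + 0.468085² + 0.010638² + 0.005319² + 0.074468² = 0.003423 + 0.005545 + 0.001811 + 0.004782 + 0.003423 + 0.001811 + 0.002829 + 0.001811 + 0.219104 + 0.000113 + 0.000028 + 0.005545 = 0.250226.
So 1 − D = 0.749774, i.e. 0.7498 to 4 decimal places.

0.7498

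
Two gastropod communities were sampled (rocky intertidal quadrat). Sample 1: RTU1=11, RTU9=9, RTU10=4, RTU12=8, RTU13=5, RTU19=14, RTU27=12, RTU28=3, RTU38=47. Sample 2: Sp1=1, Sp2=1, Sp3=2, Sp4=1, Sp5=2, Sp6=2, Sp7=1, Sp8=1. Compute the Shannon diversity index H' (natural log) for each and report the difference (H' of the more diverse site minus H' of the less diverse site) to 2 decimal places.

0.19

Sample 1: N=113, proportions 0.097345, 0.079646, 0.035398, 0.070796, 0.044248, 0.123894, 0.106195, 0.026549, 0.415929, giving H' = 1.830058 (working shown to 6 dp, full precision carried).
Sample 2: N=11, proportions 0.090909, 0.090909, 0.181818, 0.090909, 0.181818, 0.181818, 0.090909, 0.090909, giving H' = 2.019815.
Difference = |1.830058 − 2.019815| = 0.189757, i.e. 0.19 to 2 decimal places.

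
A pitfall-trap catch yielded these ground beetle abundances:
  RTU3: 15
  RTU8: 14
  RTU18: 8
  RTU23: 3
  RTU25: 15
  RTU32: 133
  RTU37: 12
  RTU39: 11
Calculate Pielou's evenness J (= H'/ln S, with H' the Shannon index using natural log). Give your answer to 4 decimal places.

Total N = 15+14+8+3+15+133+12+11 = 211, so the proportions are 0.07109, 0.066351, 0.037915, 0.014218, 0.07109, 0.630332, 0.056872, 0.052133 (working shown to 6 dp, full precision carried).
H' = −Σ pᵢ ln pᵢ = −((-0.187948) + (-0.179996) + (-0.124073) + (-0.060473) + (-0.187948) + (-0.290904) + (-0.163049) + (-0.153998)) = 1.348390.
With S = 8 species, ln S = 2.079442, so J = 1.348390/2.079442 = 0.648438, i.e. 0.6484 to 4 decimal places.

0.6484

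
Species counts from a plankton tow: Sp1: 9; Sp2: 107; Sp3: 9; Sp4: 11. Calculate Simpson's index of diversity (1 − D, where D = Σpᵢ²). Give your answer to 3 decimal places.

0.366

Total N = 9+107+9+11 = 136, so the proportions are 0.06618, 0.78676, 0.06618, 0.08088 (working shown to 5 dp, full precision carried).
D = 0.06618² + 0.78676² + 0.06618² + 0.08088² = 0.00438 + 0.61900 + 0.00438 + 0.00654 = 0.63430.
So 1 − D = 0.36570, i.e. 0.366 to 3 decimal places.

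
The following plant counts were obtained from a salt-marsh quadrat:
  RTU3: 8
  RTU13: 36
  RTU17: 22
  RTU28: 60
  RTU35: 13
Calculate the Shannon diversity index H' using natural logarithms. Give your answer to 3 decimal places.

Total N = 8+36+22+60+13 = 139, so the proportions are 0.05755, 0.25899, 0.15827, 0.43165, 0.09353 (working shown to 5 dp, full precision carried).
Each pᵢ ln pᵢ term: 0.05755×(-2.85503)=-0.16432, 0.25899×(-1.35095)=-0.34989, 0.15827×(-1.84343)=-0.29177, 0.43165×(-0.84013)=-0.36265, 0.09353×(-2.36952)=-0.22161.
Sum = -1.39023, so H' = 1.390.

1.390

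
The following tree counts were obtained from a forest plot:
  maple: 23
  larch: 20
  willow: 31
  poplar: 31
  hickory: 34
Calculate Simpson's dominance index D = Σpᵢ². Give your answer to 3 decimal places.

0.207

Total N = 23+20+31+31+34 = 139, so the proportions are 0.16547, 0.14388, 0.22302, 0.22302, 0.2446 (working shown to 5 dp, full precision carried).
D = 0.16547² + 0.14388² + 0.22302² + 0.22302² + 0.2446² = 0.02738 + 0.02070 + 0.04974 + 0.04974 + 0.05983 = 0.20739.
To 3 decimal places, D = 0.207.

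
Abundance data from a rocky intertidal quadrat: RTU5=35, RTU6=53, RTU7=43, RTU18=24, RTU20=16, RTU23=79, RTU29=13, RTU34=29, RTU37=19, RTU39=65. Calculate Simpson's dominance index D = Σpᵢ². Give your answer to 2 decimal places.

0.13

Total N = 35+53+43+24+16+79+13+29+19+65 = 376, so the proportions are 0.0931, 0.141, 0.1144, 0.0638, 0.0426, 0.2101, 0.0346, 0.0771, 0.0505, 0.1729 (working shown to 4 dp, full precision carried).
D = 0.0931² + 0.141² + 0.1144² + 0.0638² + 0.0426² + 0.2101² + 0.0346² + 0.0771² + 0.0505² + 0.1729² = 0.0087 + 0.0199 + 0.0131 + 0.0041 + 0.0018 + 0.0441 + 0.0012 + 0.0059 + 0.0026 + 0.0299 = 0.1312.
To 2 decimal places, D = 0.13.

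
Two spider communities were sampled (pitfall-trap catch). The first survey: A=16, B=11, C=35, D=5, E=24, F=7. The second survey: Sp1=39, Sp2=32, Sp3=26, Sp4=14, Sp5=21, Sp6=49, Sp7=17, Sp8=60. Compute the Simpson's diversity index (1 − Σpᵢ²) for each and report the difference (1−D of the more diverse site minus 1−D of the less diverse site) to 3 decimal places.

The first survey: N=98, proportions 0.163265, 0.112245, 0.357143, 0.05102, 0.244898, 0.071429, giving 1−D = 0.765514 (working shown to 6 dp, full precision carried).
The second survey: N=258, proportions 0.151163, 0.124031, 0.100775, 0.054264, 0.081395, 0.189922, 0.065891, 0.232558, giving 1−D = 0.847545.
Difference = |0.765514 − 0.847545| = 0.082031, i.e. 0.082 to 3 decimal places.

0.082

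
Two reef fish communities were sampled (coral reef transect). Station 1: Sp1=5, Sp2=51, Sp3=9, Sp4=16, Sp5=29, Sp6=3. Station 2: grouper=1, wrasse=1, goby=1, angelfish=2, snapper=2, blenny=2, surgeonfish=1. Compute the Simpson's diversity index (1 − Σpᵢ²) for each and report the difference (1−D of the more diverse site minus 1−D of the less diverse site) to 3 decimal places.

0.139

Station 1: N=113, proportions 0.04425, 0.45133, 0.07965, 0.14159, 0.25664, 0.02655, giving 1−D = 0.70139 (working shown to 5 dp, full precision carried).
Station 2: N=10, proportions 0.1, 0.1, 0.1, 0.2, 0.2, 0.2, 0.1, giving 1−D = 0.84000.
Difference = |0.70139 − 0.84000| = 0.13861, i.e. 0.139 to 3 decimal places.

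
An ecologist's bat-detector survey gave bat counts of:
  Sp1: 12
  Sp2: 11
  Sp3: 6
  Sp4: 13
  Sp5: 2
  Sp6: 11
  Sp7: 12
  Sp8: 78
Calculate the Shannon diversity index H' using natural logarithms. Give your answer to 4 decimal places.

Total N = 12+11+6+13+2+11+12+78 = 145, so the proportions are 0.082759, 0.075862, 0.041379, 0.089655, 0.013793, 0.075862, 0.082759, 0.537931 (working shown to 6 dp, full precision carried).
Each pᵢ ln pᵢ term: 0.082759×(-2.491827)=-0.206220, 0.075862×(-2.578838)=-0.195636, 0.041379×(-3.184974)=-0.131792, 0.089655×(-2.411784)=-0.216229, 0.013793×(-4.283587)=-0.059084, 0.075862×(-2.578838)=-0.195636, 0.082759×(-2.491827)=-0.206220, 0.537931×(-0.620025)=-0.333531.
Sum = -1.544348, so H' = 1.5443.

1.5443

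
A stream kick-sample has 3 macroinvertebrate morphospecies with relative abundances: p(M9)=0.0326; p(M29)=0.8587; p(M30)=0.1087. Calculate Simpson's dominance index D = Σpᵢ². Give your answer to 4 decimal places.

0.7502

D = 0.0326² + 0.8587² + 0.1087² = 0.001063 + 0.737366 + 0.011816 = 0.750244 (working shown to 6 dp, full precision carried).
To 4 decimal places, D = 0.7502.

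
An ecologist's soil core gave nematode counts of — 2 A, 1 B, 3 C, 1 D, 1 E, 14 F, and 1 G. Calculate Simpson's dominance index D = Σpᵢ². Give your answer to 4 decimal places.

0.4026

Total N = 2+1+3+1+1+14+1 = 23, so the proportions are 0.086957, 0.043478, 0.130435, 0.043478, 0.043478, 0.608696, 0.043478 (working shown to 6 dp, full precision carried).
D = 0.086957² + 0.043478² + 0.130435² + 0.043478² + 0.043478² + 0.608696² + 0.043478² = 0.007561 + 0.001890 + 0.017013 + 0.001890 + 0.001890 + 0.370510 + 0.001890 = 0.402647.
To 4 decimal places, D = 0.4026.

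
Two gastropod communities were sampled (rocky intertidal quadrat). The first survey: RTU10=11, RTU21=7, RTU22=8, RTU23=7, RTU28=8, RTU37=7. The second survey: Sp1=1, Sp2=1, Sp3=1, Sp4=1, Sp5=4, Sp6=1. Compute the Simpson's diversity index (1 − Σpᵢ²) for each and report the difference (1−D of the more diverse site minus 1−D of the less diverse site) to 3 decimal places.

The first survey: N=48, proportions 0.22917, 0.14583, 0.16667, 0.14583, 0.16667, 0.14583, giving 1−D = 0.82812 (working shown to 5 dp, full precision carried).
The second survey: N=9, proportions 0.11111, 0.11111, 0.11111, 0.11111, 0.44444, 0.11111, giving 1−D = 0.74074.
Difference = |0.82812 − 0.74074| = 0.08738, i.e. 0.087 to 3 decimal places.

0.087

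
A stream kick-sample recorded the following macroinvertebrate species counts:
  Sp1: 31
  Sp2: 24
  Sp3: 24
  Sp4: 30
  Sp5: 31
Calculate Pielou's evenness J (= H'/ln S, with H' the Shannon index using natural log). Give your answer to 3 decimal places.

0.996

Total N = 31+24+24+30+31 = 140, so the proportions are 0.22143, 0.17143, 0.17143, 0.21429, 0.22143 (working shown to 5 dp, full precision carried).
H' = −Σ pᵢ ln pᵢ = −((-0.33384) + (-0.30233) + (-0.30233) + (-0.33010) + (-0.33384)) = 1.60243.
With S = 5 species, ln S = 1.60944, so J = 1.60243/1.60944 = 0.99565, i.e. 0.996 to 3 decimal places.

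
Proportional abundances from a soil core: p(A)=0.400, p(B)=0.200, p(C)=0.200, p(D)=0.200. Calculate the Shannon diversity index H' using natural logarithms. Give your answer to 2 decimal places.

1.33

Each pᵢ ln pᵢ term (working shown to 4 dp, full precision carried): 0.4×(-0.9163)=-0.3665, 0.2×(-1.6094)=-0.3219, 0.2×(-1.6094)=-0.3219, 0.2×(-1.6094)=-0.3219.
Sum = -1.3322, so H' = 1.33.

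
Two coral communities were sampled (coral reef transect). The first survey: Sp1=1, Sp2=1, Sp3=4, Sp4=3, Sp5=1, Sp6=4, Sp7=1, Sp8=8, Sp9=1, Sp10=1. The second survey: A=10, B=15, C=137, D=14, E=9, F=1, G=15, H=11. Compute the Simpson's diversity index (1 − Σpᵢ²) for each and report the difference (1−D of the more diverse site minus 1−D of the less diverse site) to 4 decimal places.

The first survey: N=25, proportions 0.04, 0.04, 0.16, 0.12, 0.04, 0.16, 0.04, 0.32, 0.04, 0.04, giving 1−D = 0.822400 (working shown to 6 dp, full precision carried).
The second survey: N=212, proportions 0.04717, 0.070755, 0.646226, 0.066038, 0.042453, 0.004717, 0.070755, 0.051887, giving 1−D = 0.561276.
Difference = |0.822400 − 0.561276| = 0.261124, i.e. 0.2611 to 4 decimal places.

0.2611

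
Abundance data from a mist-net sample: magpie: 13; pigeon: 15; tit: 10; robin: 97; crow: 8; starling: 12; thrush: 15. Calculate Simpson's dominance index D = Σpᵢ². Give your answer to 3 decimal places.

Total N = 13+15+10+97+8+12+15 = 170, so the proportions are 0.07647, 0.08824, 0.05882, 0.57059, 0.04706, 0.07059, 0.08824 (working shown to 5 dp, full precision carried).
D = 0.07647² + 0.08824² + 0.05882² + 0.57059² + 0.04706² + 0.07059² + 0.08824² = 0.00585 + 0.00779 + 0.00346 + 0.32557 + 0.00221 + 0.00498 + 0.00779 = 0.35765.
To 3 decimal places, D = 0.358.

0.358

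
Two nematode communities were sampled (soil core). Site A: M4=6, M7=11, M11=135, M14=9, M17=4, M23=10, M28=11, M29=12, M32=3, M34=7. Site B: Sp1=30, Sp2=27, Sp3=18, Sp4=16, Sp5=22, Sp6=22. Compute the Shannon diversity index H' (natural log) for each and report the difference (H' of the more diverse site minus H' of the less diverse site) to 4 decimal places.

0.3775

Site A: N=208, proportions 0.028846, 0.052885, 0.649038, 0.043269, 0.019231, 0.048077, 0.052885, 0.057692, 0.014423, 0.033654, giving H' = 1.391392 (working shown to 6 dp, full precision carried).
Site B: N=135, proportions 0.222222, 0.2, 0.133333, 0.118519, 0.162963, 0.162963, giving H' = 1.768849.
Difference = |1.391392 − 1.768849| = 0.377457, i.e. 0.3775 to 4 decimal places.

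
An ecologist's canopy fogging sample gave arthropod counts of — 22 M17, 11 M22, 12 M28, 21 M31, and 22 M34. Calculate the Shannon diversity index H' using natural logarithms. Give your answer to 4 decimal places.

1.5667

Total N = 22+11+12+21+22 = 88, so the proportions are 0.25, 0.125, 0.136364, 0.238636, 0.25 (working shown to 6 dp, full precision carried).
Each pᵢ ln pᵢ term: 0.25×(-1.386294)=-0.346574, 0.125×(-2.079442)=-0.259930, 0.136364×(-1.992430)=-0.271695, 0.238636×(-1.432814)=-0.341922, 0.25×(-1.386294)=-0.346574.
Sum = -1.566694, so H' = 1.5667.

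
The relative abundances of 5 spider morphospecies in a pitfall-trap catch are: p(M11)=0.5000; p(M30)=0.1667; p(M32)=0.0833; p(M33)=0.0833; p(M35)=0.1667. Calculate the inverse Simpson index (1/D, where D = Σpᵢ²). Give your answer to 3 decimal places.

3.130

D = 0.5² + 0.1667² + 0.0833² + 0.0833² + 0.1667² = 0.250000 + 0.027789 + 0.006939 + 0.006939 + 0.027789 = 0.319456 (working shown to 6 dp, full precision carried).
So 1/D = 3.13033, i.e. 3.130 to 3 decimal places.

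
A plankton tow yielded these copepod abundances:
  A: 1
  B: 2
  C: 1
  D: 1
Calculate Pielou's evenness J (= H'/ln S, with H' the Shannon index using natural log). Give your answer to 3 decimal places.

0.961

Total N = 1+2+1+1 = 5, so the proportions are 0.2, 0.4, 0.2, 0.2 (working shown to 5 dp, full precision carried).
H' = −Σ pᵢ ln pᵢ = −((-0.32189) + (-0.36652) + (-0.32189) + (-0.32189)) = 1.33218.
With S = 4 species, ln S = 1.38629, so J = 1.33218/1.38629 = 0.96096, i.e. 0.961 to 3 decimal places.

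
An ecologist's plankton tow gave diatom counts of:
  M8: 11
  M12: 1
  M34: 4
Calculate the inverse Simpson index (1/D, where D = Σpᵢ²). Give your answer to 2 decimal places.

Total N = 11+1+4 = 16, so the proportions are 0.6875, 0.0625, 0.25 (working shown to 5 dp, full precision carried).
D = 0.6875² + 0.0625² + 0.25² = 0.47266 + 0.00391 + 0.06250 = 0.53906.
So 1/D = 1.8551, i.e. 1.86 to 2 decimal places.

1.86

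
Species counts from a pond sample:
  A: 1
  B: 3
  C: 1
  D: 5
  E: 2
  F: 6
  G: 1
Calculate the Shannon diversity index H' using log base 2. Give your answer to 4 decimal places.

Total N = 1+3+1+5+2+6+1 = 19, so the proportions are 0.052632, 0.157895, 0.052632, 0.263158, 0.105263, 0.315789, 0.052632 (working shown to 6 dp, full precision carried).
Each pᵢ log₂ pᵢ term: 0.052632×(-4.247928)=-0.223575, 0.157895×(-2.662965)=-0.420468, 0.052632×(-4.247928)=-0.223575, 0.263158×(-1.925999)=-0.506842, 0.105263×(-3.247928)=-0.341887, 0.315789×(-1.662965)=-0.525147, 0.052632×(-4.247928)=-0.223575.
Sum = -2.465069, so H' = 2.4651.

2.4651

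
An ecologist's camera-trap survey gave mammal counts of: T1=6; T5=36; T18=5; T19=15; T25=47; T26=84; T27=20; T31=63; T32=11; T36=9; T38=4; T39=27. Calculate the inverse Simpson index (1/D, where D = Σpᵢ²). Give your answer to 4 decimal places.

Total N = 6+36+5+15+47+84+20+63+11+9+4+27 = 327, so the proportions are 0.01834862, 0.11009174, 0.01529052, 0.04587156, 0.14373089, 0.25688073, 0.06116208, 0.19266055, 0.03363914, 0.02752294, 0.01223242, 0.08256881 (working shown to 8 dp, full precision carried).
D = 0.01834862² + 0.11009174² + 0.01529052² + 0.04587156² + 0.14373089² + 0.25688073² + 0.06116208² + 0.19266055² + 0.03363914² + 0.02752294² + 0.01223242² + 0.08256881² = 0.00033667 + 0.01212019 + 0.00023380 + 0.00210420 + 0.02065857 + 0.06598771 + 0.00374080 + 0.03711809 + 0.00113159 + 0.00075751 + 0.00014963 + 0.00681761 = 0.15115637.
So 1/D = 6.615665, i.e. 6.6157 to 4 decimal places.

6.6157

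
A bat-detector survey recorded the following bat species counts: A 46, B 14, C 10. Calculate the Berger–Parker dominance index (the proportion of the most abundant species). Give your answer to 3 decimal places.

0.657

Total N = 46+14+10 = 70, so the proportions are 0.65714, 0.2, 0.14286 (working shown to 5 dp, full precision carried).
The largest proportion is 0.65714, i.e. d = 0.657 to 3 decimal places.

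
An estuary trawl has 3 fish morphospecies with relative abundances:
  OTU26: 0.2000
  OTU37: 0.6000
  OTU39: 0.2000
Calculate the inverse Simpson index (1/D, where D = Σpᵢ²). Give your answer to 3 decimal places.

D = 0.2² + 0.6² + 0.2² = 0.040000 + 0.360000 + 0.040000 = 0.440000 (working shown to 6 dp, full precision carried).
So 1/D = 2.27273, i.e. 2.273 to 3 decimal places.

2.273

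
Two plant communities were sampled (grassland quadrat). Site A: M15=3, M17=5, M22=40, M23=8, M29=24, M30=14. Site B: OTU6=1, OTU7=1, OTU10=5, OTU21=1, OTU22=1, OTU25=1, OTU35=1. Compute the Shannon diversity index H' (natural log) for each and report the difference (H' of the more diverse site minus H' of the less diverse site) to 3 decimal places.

Site A: N=94, proportions 0.031915, 0.053191, 0.425532, 0.085106, 0.255319, 0.148936, giving H' = 1.471446 (working shown to 6 dp, full precision carried).
Site B: N=11, proportions 0.090909, 0.090909, 0.454545, 0.090909, 0.090909, 0.090909, 0.090909, giving H' = 1.666333.
Difference = |1.471446 − 1.666333| = 0.194887, i.e. 0.195 to 3 decimal places.

0.195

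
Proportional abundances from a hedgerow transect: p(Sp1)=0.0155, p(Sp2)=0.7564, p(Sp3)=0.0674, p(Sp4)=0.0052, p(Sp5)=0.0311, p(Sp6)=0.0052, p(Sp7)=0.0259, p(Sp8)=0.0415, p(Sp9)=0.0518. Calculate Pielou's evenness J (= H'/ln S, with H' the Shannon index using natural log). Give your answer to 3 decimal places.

0.455

H' = −Σ pᵢ ln pᵢ = −((-0.06459) + (-0.21118) + (-0.18179) + (-0.02735) + (-0.10793) + (-0.02735) + (-0.09463) + (-0.13206) + (-0.15335)) = 1.00020 (working shown to 5 dp, full precision carried).
With S = 9 species, ln S = 2.19722, so J = 1.00020/2.19722 = 0.45521, i.e. 0.455 to 3 decimal places.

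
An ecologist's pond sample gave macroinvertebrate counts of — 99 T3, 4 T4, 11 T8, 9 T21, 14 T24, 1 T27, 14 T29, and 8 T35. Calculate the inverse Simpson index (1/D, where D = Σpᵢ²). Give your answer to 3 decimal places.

2.444

Total N = 99+4+11+9+14+1+14+8 = 160, so the proportions are 0.61875, 0.025, 0.06875, 0.05625, 0.0875, 0.00625, 0.0875, 0.05 (working shown to 6 dp, full precision carried).
D = 0.61875² + 0.025² + 0.06875² + 0.05625² + 0.0875² + 0.00625² + 0.0875² + 0.05² = 0.382852 + 0.000625 + 0.004727 + 0.003164 + 0.007656 + 0.000039 + 0.007656 + 0.002500 = 0.409219.
So 1/D = 2.44368, i.e. 2.444 to 3 decimal places.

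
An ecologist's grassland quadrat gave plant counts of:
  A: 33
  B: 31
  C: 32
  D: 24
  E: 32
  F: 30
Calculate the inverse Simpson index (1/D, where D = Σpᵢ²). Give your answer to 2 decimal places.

5.94

Total N = 33+31+32+24+32+30 = 182, so the proportions are 0.181319, 0.17033, 0.175824, 0.131868, 0.175824, 0.164835 (working shown to 6 dp, full precision carried).
D = 0.181319² + 0.17033² + 0.175824² + 0.131868² + 0.175824² + 0.164835² = 0.032876 + 0.029012 + 0.030914 + 0.017389 + 0.030914 + 0.027171 = 0.168277.
So 1/D = 5.9426, i.e. 5.94 to 2 decimal places.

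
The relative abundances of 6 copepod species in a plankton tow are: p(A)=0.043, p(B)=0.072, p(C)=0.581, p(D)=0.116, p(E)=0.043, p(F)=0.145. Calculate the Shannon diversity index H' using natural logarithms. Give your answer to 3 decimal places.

1.305

Each pᵢ ln pᵢ term (working shown to 5 dp, full precision carried): 0.043×(-3.14656)=-0.13530, 0.072×(-2.63109)=-0.18944, 0.581×(-0.54300)=-0.31549, 0.116×(-2.15417)=-0.24988, 0.043×(-3.14656)=-0.13530, 0.145×(-1.93102)=-0.28000.
Sum = -1.30541, so H' = 1.305.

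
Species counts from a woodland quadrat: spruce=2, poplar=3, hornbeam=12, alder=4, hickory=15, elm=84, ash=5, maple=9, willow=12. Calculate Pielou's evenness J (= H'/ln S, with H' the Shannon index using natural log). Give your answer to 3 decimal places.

0.677

Total N = 2+3+12+4+15+84+5+9+12 = 146, so the proportions are 0.0137, 0.02055, 0.08219, 0.0274, 0.10274, 0.57534, 0.03425, 0.06164, 0.08219 (working shown to 5 dp, full precision carried).
H' = −Σ pᵢ ln pᵢ = −((-0.05877) + (-0.07983) + (-0.20537) + (-0.09856) + (-0.23379) + (-0.31804) + (-0.11555) + (-0.17176) + (-0.20537)) = 1.48705.
With S = 9 species, ln S = 2.19722, so J = 1.48705/2.19722 = 0.67679, i.e. 0.677 to 3 decimal places.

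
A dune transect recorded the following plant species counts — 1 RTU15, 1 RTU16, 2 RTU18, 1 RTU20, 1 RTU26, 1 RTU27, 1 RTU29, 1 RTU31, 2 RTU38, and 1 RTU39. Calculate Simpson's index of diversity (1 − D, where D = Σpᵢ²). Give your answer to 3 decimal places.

0.889

Total N = 1+1+2+1+1+1+1+1+2+1 = 12, so the proportions are 0.08333, 0.08333, 0.16667, 0.08333, 0.08333, 0.08333, 0.08333, 0.08333, 0.16667, 0.08333 (working shown to 5 dp, full precision carried).
D = 0.08333² + 0.08333² + 0.16667² + 0.08333² + 0.08333² + 0.08333² + 0.08333² + 0.08333² + 0.16667² + 0.08333² = 0.00694 + 0.00694 + 0.02778 + 0.00694 + 0.00694 + 0.00694 + 0.00694 + 0.00694 + 0.02778 + 0.00694 = 0.11111.
So 1 − D = 0.88889, i.e. 0.889 to 3 decimal places.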